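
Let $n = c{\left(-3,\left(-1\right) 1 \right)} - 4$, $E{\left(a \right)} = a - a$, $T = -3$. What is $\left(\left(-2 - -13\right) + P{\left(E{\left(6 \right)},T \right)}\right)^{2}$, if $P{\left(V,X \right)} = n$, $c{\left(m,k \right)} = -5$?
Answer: $4$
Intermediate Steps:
$E{\left(a \right)} = 0$
$n = -9$ ($n = -5 - 4 = -9$)
$P{\left(V,X \right)} = -9$
$\left(\left(-2 - -13\right) + P{\left(E{\left(6 \right)},T \right)}\right)^{2} = \left(\left(-2 - -13\right) - 9\right)^{2} = \left(\left(-2 + 13\right) - 9\right)^{2} = \left(11 - 9\right)^{2} = 2^{2} = 4$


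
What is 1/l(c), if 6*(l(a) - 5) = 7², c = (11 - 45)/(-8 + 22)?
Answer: 6/79 ≈ 0.075949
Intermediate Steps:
c = -17/7 (c = -34/14 = -34*1/14 = -17/7 ≈ -2.4286)
l(a) = 79/6 (l(a) = 5 + (⅙)*7² = 5 + (⅙)*49 = 5 + 49/6 = 79/6)
1/l(c) = 1/(79/6) = 6/79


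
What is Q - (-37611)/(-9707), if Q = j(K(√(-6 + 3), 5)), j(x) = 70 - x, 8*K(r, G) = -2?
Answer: 2577223/38828 ≈ 66.375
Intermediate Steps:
K(r, G) = -¼ (K(r, G) = (⅛)*(-2) = -¼)
Q = 281/4 (Q = 70 - 1*(-¼) = 70 + ¼ = 281/4 ≈ 70.250)
Q - (-37611)/(-9707) = 281/4 - (-37611)/(-9707) = 281/4 - (-37611)*(-1)/9707 = 281/4 - 1*37611/9707 = 281/4 - 37611/9707 = 2577223/38828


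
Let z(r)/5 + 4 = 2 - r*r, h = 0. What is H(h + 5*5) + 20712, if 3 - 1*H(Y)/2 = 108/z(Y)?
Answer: 21650382/1045 ≈ 20718.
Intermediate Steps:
z(r) = -10 - 5*r² (z(r) = -20 + 5*(2 - r*r) = -20 + 5*(2 - r²) = -20 + (10 - 5*r²) = -10 - 5*r²)
H(Y) = 6 - 216/(-10 - 5*Y²)
H(h + 5*5) + 20712 = 6*(46 + 5*(0 + 5*5)²)/(5*(2 + (0 + 5*5)²)) + 20712 = 6*(46 + 5*(0 + 25)²)/(5*(2 + (0 + 25)²)) + 20712 = 6*(46 + 5*25²)/(5*(2 + 25²)) + 20712 = 6*(46 + 5*625)/(5*(2 + 625)) + 20712 = (6/5)*(46 + 3125)/627 + 20712 = (6/5)*(1/627)*3171 + 20712 = 6342/1045 + 20712 = 21650382/1045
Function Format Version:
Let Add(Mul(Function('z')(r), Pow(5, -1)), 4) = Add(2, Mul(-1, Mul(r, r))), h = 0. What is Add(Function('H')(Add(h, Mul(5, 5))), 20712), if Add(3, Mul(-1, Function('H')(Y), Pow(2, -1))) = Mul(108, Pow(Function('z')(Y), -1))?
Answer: Rational(21650382, 1045) ≈ 20718.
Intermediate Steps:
Function('z')(r) = Add(-10, Mul(-5, Pow(r, 2))) (Function('z')(r) = Add(-20, Mul(5, Add(2, Mul(-1, Mul(r, r))))) = Add(-20, Mul(5, Add(2, Mul(-1, Pow(r, 2))))) = Add(-20, Add(10, Mul(-5, Pow(r, 2)))) = Add(-10, Mul(-5, Pow(r, 2))))
Function('H')(Y) = Add(6, Mul(-216, Pow(Add(-10, Mul(-5, Pow(Y, 2))), -1))) (Function('H')(Y) = Add(6, Mul(-2, Mul(108, Pow(Add(-10, Mul(-5, Pow(Y, 2))), -1)))) = Add(6, Mul(-216, Pow(Add(-10, Mul(-5, Pow(Y, 2))), -1))))
Add(Function('H')(Add(h, Mul(5, 5))), 20712) = Add(Mul(Rational(6, 5), Pow(Add(2, Pow(Add(0, Mul(5, 5)), 2)), -1), Add(46, Mul(5, Pow(Add(0, Mul(5, 5)), 2)))), 20712) = Add(Mul(Rational(6, 5), Pow(Add(2, Pow(Add(0, 25), 2)), -1), Add(46, Mul(5, Pow(Add(0, 25), 2)))), 20712) = Add(Mul(Rational(6, 5), Pow(Add(2, Pow(25, 2)), -1), Add(46, Mul(5, Pow(25, 2)))), 20712) = Add(Mul(Rational(6, 5), Pow(Add(2, 625), -1), Add(46, Mul(5, 625))), 20712) = Add(Mul(Rational(6, 5), Pow(627, -1), Add(46, 3125)), 20712) = Add(Mul(Rational(6, 5), Rational(1, 627), 3171), 20712) = Add(Rational(6342, 1045), 20712) = Rational(21650382, 1045)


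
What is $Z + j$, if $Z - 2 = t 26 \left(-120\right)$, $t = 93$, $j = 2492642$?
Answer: $2202484$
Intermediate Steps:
$Z = -290158$ ($Z = 2 + 93 \cdot 26 \left(-120\right) = 2 + 2418 \left(-120\right) = 2 - 290160 = -290158$)
$Z + j = -290158 + 2492642 = 2202484$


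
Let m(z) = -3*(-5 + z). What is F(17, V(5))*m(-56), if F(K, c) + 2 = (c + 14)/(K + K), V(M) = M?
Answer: -8967/34 ≈ -263.74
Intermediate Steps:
m(z) = 15 - 3*z
F(K, c) = -2 + (14 + c)/(2*K) (F(K, c) = -2 + (c + 14)/(K + K) = -2 + (14 + c)/((2*K)) = -2 + (14 + c)*(1/(2*K)) = -2 + (14 + c)/(2*K))
F(17, V(5))*m(-56) = ((½)*(14 + 5 - 4*17)/17)*(15 - 3*(-56)) = ((½)*(1/17)*(14 + 5 - 68))*(15 + 168) = ((½)*(1/17)*(-49))*183 = -49/34*183 = -8967/34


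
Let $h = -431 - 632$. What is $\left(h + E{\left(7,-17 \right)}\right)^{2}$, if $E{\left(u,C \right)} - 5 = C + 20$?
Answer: $1113025$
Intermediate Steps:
$h = -1063$
$E{\left(u,C \right)} = 25 + C$ ($E{\left(u,C \right)} = 5 + \left(C + 20\right) = 5 + \left(20 + C\right) = 25 + C$)
$\left(h + E{\left(7,-17 \right)}\right)^{2} = \left(-1063 + \left(25 - 17\right)\right)^{2} = \left(-1063 + 8\right)^{2} = \left(-1055\right)^{2} = 1113025$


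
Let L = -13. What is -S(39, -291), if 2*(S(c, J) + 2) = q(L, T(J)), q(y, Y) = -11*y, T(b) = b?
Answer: -139/2 ≈ -69.500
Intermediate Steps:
S(c, J) = 139/2 (S(c, J) = -2 + (-11*(-13))/2 = -2 + (½)*143 = -2 + 143/2 = 139/2)
-S(39, -291) = -1*139/2 = -139/2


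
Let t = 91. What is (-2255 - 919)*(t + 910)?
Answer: -3177174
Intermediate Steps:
(-2255 - 919)*(t + 910) = (-2255 - 919)*(91 + 910) = -3174*1001 = -3177174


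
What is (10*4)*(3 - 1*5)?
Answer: -80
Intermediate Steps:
(10*4)*(3 - 1*5) = 40*(3 - 5) = 40*(-2) = -80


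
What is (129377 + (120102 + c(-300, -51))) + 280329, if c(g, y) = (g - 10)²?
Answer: 625908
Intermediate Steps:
c(g, y) = (-10 + g)²
(129377 + (120102 + c(-300, -51))) + 280329 = (129377 + (120102 + (-10 - 300)²)) + 280329 = (129377 + (120102 + (-310)²)) + 280329 = (129377 + (120102 + 96100)) + 280329 = (129377 + 216202) + 280329 = 345579 + 280329 = 625908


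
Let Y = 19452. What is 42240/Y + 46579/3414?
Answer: 87521839/5534094 ≈ 15.815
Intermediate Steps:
42240/Y + 46579/3414 = 42240/19452 + 46579/3414 = 42240*(1/19452) + 46579*(1/3414) = 3520/1621 + 46579/3414 = 87521839/5534094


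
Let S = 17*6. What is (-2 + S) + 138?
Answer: 238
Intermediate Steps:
S = 102
(-2 + S) + 138 = (-2 + 102) + 138 = 100 + 138 = 238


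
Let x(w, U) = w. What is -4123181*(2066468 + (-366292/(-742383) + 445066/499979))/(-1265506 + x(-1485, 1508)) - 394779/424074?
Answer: 1726083196973446735340381035/256669307969974584894 ≈ 6.7249e+6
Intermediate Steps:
-4123181*(2066468 + (-366292/(-742383) + 445066/499979))/(-1265506 + x(-1485, 1508)) - 394779/424074 = -4123181*(2066468 + (-366292/(-742383) + 445066/499979))/(-1265506 - 1485) - 394779/424074 = -4123181/((-1266991/(2066468 + (-366292*(-1/742383) + 445066*(1/499979))))) - 394779*1/424074 = -4123181/((-1266991/(2066468 + (366292/742383 + 445066/499979)))) - 18799/20194 = -4123181/((-1266991/(2066468 + 513547740146/371175909957))) - 18799/20194 = -4123181/((-1266991/767023653844762022/371175909957)) - 18799/20194 = -4123181/((-1266991*371175909957/767023653844762022)) - 18799/20194 = -4123181/(-12710176684657551/20730369022831406) - 18799/20194 = -4123181*(-20730369022831406/12710176684657551) - 18799/20194 = 85475063677927019422486/12710176684657551 - 18799/20194 = 1726083196973446735340381035/256669307969974584894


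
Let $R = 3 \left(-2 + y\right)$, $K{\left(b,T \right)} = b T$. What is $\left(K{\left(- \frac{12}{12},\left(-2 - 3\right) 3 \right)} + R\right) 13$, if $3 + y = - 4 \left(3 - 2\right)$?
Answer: $-156$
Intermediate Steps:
$y = -7$ ($y = -3 - 4 \left(3 - 2\right) = -3 - 4 = -7$)
$K{\left(b,T \right)} = T b$
$R = -27$ ($R = 3 \left(-2 - 7\right) = 3 \left(-9\right) = -27$)
$\left(K{\left(- \frac{12}{12},\left(-2 - 3\right) 3 \right)} + R\right) 13 = \left(\left(-2 - 3\right) 3 \left(- \frac{12}{12}\right) - 27\right) 13 = \left(\left(-5\right) 3 \left(\left(-12\right) \frac{1}{12}\right) - 27\right) 13 = \left(\left(-15\right) \left(-1\right) - 27\right) 13 = \left(15 - 27\right) 13 = \left(-12\right) 13 = -156$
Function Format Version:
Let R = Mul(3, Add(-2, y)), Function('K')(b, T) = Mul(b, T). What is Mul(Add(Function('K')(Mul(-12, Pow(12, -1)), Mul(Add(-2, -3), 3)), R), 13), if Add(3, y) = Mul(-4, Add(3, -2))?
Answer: -156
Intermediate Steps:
y = -7 (y = Add(-3, Mul(-4, Add(3, -2))) = Add(-3, Mul(-4, 1)) = Add(-3, -4) = -7)
Function('K')(b, T) = Mul(T, b)
R = -27 (R = Mul(3, Add(-2, -7)) = Mul(3, -9) = -27)
Mul(Add(Function('K')(Mul(-12, Pow(12, -1)), Mul(Add(-2, -3), 3)), R), 13) = Mul(Add(Mul(Mul(Add(-2, -3), 3), Mul(-12, Pow(12, -1))), -27), 13) = Mul(Add(Mul(Mul(-5, 3), Mul(-12, Rational(1, 12))), -27), 13) = Mul(Add(Mul(-15, -1), -27), 13) = Mul(Add(15, -27), 13) = Mul(-12, 13) = -156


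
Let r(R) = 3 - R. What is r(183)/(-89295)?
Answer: 12/5953 ≈ 0.0020158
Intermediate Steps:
r(183)/(-89295) = (3 - 1*183)/(-89295) = (3 - 183)*(-1/89295) = -180*(-1/89295) = 12/5953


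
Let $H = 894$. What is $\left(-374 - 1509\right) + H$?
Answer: $-989$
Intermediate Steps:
$\left(-374 - 1509\right) + H = \left(-374 - 1509\right) + 894 = -1883 + 894 = -989$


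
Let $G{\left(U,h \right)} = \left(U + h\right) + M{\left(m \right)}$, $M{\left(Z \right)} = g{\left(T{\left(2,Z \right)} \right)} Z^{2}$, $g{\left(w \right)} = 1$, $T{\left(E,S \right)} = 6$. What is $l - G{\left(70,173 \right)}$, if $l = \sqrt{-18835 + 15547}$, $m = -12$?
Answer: $-387 + 2 i \sqrt{822} \approx -387.0 + 57.341 i$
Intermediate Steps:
$M{\left(Z \right)} = Z^{2}$ ($M{\left(Z \right)} = 1 Z^{2} = Z^{2}$)
$l = 2 i \sqrt{822}$ ($l = \sqrt{-3288} = 2 i \sqrt{822} \approx 57.341 i$)
$G{\left(U,h \right)} = 144 + U + h$ ($G{\left(U,h \right)} = \left(U + h\right) + \left(-12\right)^{2} = \left(U + h\right) + 144 = 144 + U + h$)
$l - G{\left(70,173 \right)} = 2 i \sqrt{822} - \left(144 + 70 + 173\right) = 2 i \sqrt{822} - 387 = -387 + 2 i \sqrt{822}$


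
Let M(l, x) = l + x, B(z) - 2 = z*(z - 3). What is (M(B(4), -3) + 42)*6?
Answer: 270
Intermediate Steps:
B(z) = 2 + z*(-3 + z) (B(z) = 2 + z*(z - 3) = 2 + z*(-3 + z))
(M(B(4), -3) + 42)*6 = (((2 + 4**2 - 3*4) - 3) + 42)*6 = (((2 + 16 - 12) - 3) + 42)*6 = ((6 - 3) + 42)*6 = (3 + 42)*6 = 45*6 = 270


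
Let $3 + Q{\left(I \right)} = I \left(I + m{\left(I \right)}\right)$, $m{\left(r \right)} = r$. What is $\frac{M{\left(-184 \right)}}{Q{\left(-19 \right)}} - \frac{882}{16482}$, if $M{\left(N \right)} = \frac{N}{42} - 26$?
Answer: $- \frac{3972139}{41476953} \approx -0.095767$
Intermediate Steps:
$M{\left(N \right)} = -26 + \frac{N}{42}$ ($M{\left(N \right)} = N \frac{1}{42} - 26 = \frac{N}{42} - 26 = -26 + \frac{N}{42}$)
$Q{\left(I \right)} = -3 + 2 I^{2}$ ($Q{\left(I \right)} = -3 + I \left(I + I\right) = -3 + I 2 I = -3 + 2 I^{2}$)
$\frac{M{\left(-184 \right)}}{Q{\left(-19 \right)}} - \frac{882}{16482} = \frac{-26 + \frac{1}{42} \left(-184\right)}{-3 + 2 \left(-19\right)^{2}} - \frac{882}{16482} = \frac{-26 - \frac{92}{21}}{-3 + 2 \cdot 361} - \frac{147}{2747} = - \frac{638}{21 \left(-3 + 722\right)} - \frac{147}{2747} = - \frac{638}{21 \cdot 719} - \frac{147}{2747} = \left(- \frac{638}{21}\right) \frac{1}{719} - \frac{147}{2747} = - \frac{638}{15099} - \frac{147}{2747} = - \frac{3972139}{41476953}$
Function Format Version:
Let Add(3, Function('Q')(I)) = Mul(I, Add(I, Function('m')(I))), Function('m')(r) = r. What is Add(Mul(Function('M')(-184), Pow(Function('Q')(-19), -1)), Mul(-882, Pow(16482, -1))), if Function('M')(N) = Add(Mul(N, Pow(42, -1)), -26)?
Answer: Rational(-3972139, 41476953) ≈ -0.095767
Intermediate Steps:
Function('M')(N) = Add(-26, Mul(Rational(1, 42), N)) (Function('M')(N) = Add(Mul(N, Rational(1, 42)), -26) = Add(Mul(Rational(1, 42), N), -26) = Add(-26, Mul(Rational(1, 42), N)))
Function('Q')(I) = Add(-3, Mul(2, Pow(I, 2))) (Function('Q')(I) = Add(-3, Mul(I, Add(I, I))) = Add(-3, Mul(I, Mul(2, I))) = Add(-3, Mul(2, Pow(I, 2))))
Add(Mul(Function('M')(-184), Pow(Function('Q')(-19), -1)), Mul(-882, Pow(16482, -1))) = Add(Mul(Add(-26, Mul(Rational(1, 42), -184)), Pow(Add(-3, Mul(2, Pow(-19, 2))), -1)), Mul(-882, Pow(16482, -1))) = Add(Mul(Add(-26, Rational(-92, 21)), Pow(Add(-3, Mul(2, 361)), -1)), Mul(-882, Rational(1, 16482))) = Add(Mul(Rational(-638, 21), Pow(Add(-3, 722), -1)), Rational(-147, 2747)) = Add(Mul(Rational(-638, 21), Pow(719, -1)), Rational(-147, 2747)) = Add(Mul(Rational(-638, 21), Rational(1, 719)), Rational(-147, 2747)) = Add(Rational(-638, 15099), Rational(-147, 2747)) = Rational(-3972139, 41476953)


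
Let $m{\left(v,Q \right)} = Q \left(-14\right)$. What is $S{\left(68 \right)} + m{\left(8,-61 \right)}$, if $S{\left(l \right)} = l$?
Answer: $922$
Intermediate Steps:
$m{\left(v,Q \right)} = - 14 Q$
$S{\left(68 \right)} + m{\left(8,-61 \right)} = 68 - -854 = 68 + 854 = 922$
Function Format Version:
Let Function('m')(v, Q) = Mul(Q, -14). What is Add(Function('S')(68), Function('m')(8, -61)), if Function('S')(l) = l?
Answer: 922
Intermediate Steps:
Function('m')(v, Q) = Mul(-14, Q)
Add(Function('S')(68), Function('m')(8, -61)) = Add(68, Mul(-14, -61)) = Add(68, 854) = 922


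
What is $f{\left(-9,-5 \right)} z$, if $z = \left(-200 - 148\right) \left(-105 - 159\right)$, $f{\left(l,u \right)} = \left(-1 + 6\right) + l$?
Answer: $-367488$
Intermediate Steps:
$f{\left(l,u \right)} = 5 + l$
$z = 91872$ ($z = \left(-348\right) \left(-264\right) = 91872$)
$f{\left(-9,-5 \right)} z = \left(5 - 9\right) 91872 = \left(-4\right) 91872 = -367488$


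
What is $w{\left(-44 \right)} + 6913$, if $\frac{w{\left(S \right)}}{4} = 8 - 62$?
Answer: $6697$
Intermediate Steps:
$w{\left(S \right)} = -216$ ($w{\left(S \right)} = 4 \left(8 - 62\right) = 4 \left(-54\right) = -216$)
$w{\left(-44 \right)} + 6913 = -216 + 6913 = 6697$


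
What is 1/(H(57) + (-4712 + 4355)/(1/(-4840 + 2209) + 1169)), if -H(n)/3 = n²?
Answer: -3075638/29979182853 ≈ -0.00010259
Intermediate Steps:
H(n) = -3*n²
1/(H(57) + (-4712 + 4355)/(1/(-4840 + 2209) + 1169)) = 1/(-3*57² + (-4712 + 4355)/(1/(-4840 + 2209) + 1169)) = 1/(-3*3249 - 357/(1/(-2631) + 1169)) = 1/(-9747 - 357/(-1/2631 + 1169)) = 1/(-9747 - 357/3075638/2631) = 1/(-9747 - 357*2631/3075638) = 1/(-9747 - 939267/3075638) = 1/(-29979182853/3075638) = -3075638/29979182853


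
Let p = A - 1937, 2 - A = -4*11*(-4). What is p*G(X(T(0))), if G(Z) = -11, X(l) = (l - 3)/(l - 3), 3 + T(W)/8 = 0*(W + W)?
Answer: 23221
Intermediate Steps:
T(W) = -24 (T(W) = -24 + 8*(0*(W + W)) = -24 + 8*(0*(2*W)) = -24 + 8*0 = -24 + 0 = -24)
X(l) = 1 (X(l) = (-3 + l)/(-3 + l) = 1)
A = -174 (A = 2 - (-4*11)*(-4) = 2 - (-44)*(-4) = 2 - 1*176 = 2 - 176 = -174)
p = -2111 (p = -174 - 1937 = -2111)
p*G(X(T(0))) = -2111*(-11) = 23221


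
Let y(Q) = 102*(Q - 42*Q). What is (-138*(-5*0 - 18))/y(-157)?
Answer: 414/109429 ≈ 0.0037833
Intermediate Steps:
y(Q) = -4182*Q (y(Q) = 102*(-41*Q) = -4182*Q)
(-138*(-5*0 - 18))/y(-157) = (-138*(-5*0 - 18))/((-4182*(-157))) = -138*(0 - 18)/656574 = -138*(-18)*(1/656574) = 2484*(1/656574) = 414/109429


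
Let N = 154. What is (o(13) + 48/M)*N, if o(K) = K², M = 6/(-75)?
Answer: -66374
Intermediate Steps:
M = -2/25 (M = 6*(-1/75) = -2/25 ≈ -0.080000)
(o(13) + 48/M)*N = (13² + 48/(-2/25))*154 = (169 + 48*(-25/2))*154 = (169 - 600)*154 = -431*154 = -66374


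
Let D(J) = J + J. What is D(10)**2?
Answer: 400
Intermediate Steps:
D(J) = 2*J
D(10)**2 = (2*10)**2 = 20**2 = 400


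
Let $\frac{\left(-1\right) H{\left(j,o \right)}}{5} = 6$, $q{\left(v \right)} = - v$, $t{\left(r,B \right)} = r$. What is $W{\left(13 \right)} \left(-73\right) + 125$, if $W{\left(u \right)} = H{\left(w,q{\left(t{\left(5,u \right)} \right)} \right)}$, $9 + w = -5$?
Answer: $2315$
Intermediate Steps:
$w = -14$ ($w = -9 - 5 = -14$)
$H{\left(j,o \right)} = -30$ ($H{\left(j,o \right)} = \left(-5\right) 6 = -30$)
$W{\left(u \right)} = -30$
$W{\left(13 \right)} \left(-73\right) + 125 = \left(-30\right) \left(-73\right) + 125 = 2190 + 125 = 2315$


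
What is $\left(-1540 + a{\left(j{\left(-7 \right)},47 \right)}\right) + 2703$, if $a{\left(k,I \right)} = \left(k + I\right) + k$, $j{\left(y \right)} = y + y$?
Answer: $1182$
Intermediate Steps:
$j{\left(y \right)} = 2 y$
$a{\left(k,I \right)} = I + 2 k$ ($a{\left(k,I \right)} = \left(I + k\right) + k = I + 2 k$)
$\left(-1540 + a{\left(j{\left(-7 \right)},47 \right)}\right) + 2703 = \left(-1540 + \left(47 + 2 \cdot 2 \left(-7\right)\right)\right) + 2703 = \left(-1540 + \left(47 + 2 \left(-14\right)\right)\right) + 2703 = \left(-1540 + \left(47 - 28\right)\right) + 2703 = \left(-1540 + 19\right) + 2703 = -1521 + 2703 = 1182$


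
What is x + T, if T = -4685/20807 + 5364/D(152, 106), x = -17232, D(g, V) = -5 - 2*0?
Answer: -1904363293/104035 ≈ -18305.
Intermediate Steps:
D(g, V) = -5 (D(g, V) = -5 + 0 = -5)
T = -111632173/104035 (T = -4685/20807 + 5364/(-5) = -4685*1/20807 + 5364*(-⅕) = -4685/20807 - 5364/5 = -111632173/104035 ≈ -1073.0)
x + T = -17232 - 111632173/104035 = -1904363293/104035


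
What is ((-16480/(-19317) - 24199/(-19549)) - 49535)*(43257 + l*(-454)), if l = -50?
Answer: -1233726674028644764/377628033 ≈ -3.2670e+9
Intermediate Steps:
((-16480/(-19317) - 24199/(-19549)) - 49535)*(43257 + l*(-454)) = ((-16480/(-19317) - 24199/(-19549)) - 49535)*(43257 - 50*(-454)) = ((-16480*(-1/19317) - 24199*(-1/19549)) - 49535)*(43257 + 22700) = ((16480/19317 + 24199/19549) - 49535)*65957 = (789619603/377628033 - 49535)*65957 = -18705014995052/377628033*65957 = -1233726674028644764/377628033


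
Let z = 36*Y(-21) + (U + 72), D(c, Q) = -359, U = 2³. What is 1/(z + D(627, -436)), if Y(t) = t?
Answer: -1/1035 ≈ -0.00096618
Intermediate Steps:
U = 8
z = -676 (z = 36*(-21) + (8 + 72) = -756 + 80 = -676)
1/(z + D(627, -436)) = 1/(-676 - 359) = 1/(-1035) = -1/1035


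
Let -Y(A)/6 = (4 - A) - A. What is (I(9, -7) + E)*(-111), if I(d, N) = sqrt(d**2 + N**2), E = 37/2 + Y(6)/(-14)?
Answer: -23421/14 - 111*sqrt(130) ≈ -2938.5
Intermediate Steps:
Y(A) = -24 + 12*A (Y(A) = -6*((4 - A) - A) = -6*(4 - 2*A) = -24 + 12*A)
E = 211/14 (E = 37/2 + (-24 + 12*6)/(-14) = 37*(1/2) + (-24 + 72)*(-1/14) = 37/2 + 48*(-1/14) = 37/2 - 24/7 = 211/14 ≈ 15.071)
I(d, N) = sqrt(N**2 + d**2)
(I(9, -7) + E)*(-111) = (sqrt((-7)**2 + 9**2) + 211/14)*(-111) = (sqrt(49 + 81) + 211/14)*(-111) = (sqrt(130) + 211/14)*(-111) = (211/14 + sqrt(130))*(-111) = -23421/14 - 111*sqrt(130)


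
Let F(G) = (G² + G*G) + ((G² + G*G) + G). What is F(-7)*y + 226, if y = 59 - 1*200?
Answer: -26423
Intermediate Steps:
F(G) = G + 4*G² (F(G) = (G² + G²) + ((G² + G²) + G) = 2*G² + (2*G² + G) = 2*G² + (G + 2*G²) = G + 4*G²)
y = -141 (y = 59 - 200 = -141)
F(-7)*y + 226 = -7*(1 + 4*(-7))*(-141) + 226 = -7*(1 - 28)*(-141) + 226 = -7*(-27)*(-141) + 226 = 189*(-141) + 226 = -26649 + 226 = -26423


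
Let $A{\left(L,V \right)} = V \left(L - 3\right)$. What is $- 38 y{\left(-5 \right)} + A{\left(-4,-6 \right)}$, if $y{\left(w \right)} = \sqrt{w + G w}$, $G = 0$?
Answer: $42 - 38 i \sqrt{5} \approx 42.0 - 84.971 i$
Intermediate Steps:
$y{\left(w \right)} = \sqrt{w}$ ($y{\left(w \right)} = \sqrt{w + 0 w} = \sqrt{w + 0} = \sqrt{w}$)
$A{\left(L,V \right)} = V \left(-3 + L\right)$
$- 38 y{\left(-5 \right)} + A{\left(-4,-6 \right)} = - 38 \sqrt{-5} - 6 \left(-3 - 4\right) = - 38 i \sqrt{5} - -42 = - 38 i \sqrt{5} + 42 = 42 - 38 i \sqrt{5}$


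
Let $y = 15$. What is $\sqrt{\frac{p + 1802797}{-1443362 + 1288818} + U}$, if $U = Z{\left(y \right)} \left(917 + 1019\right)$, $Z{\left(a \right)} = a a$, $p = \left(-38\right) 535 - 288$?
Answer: $\frac{\sqrt{650220545990639}}{38636} \approx 659.99$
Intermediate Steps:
$p = -20618$ ($p = -20330 - 288 = -20618$)
$Z{\left(a \right)} = a^{2}$
$U = 435600$ ($U = 15^{2} \left(917 + 1019\right) = 225 \cdot 1936 = 435600$)
$\sqrt{\frac{p + 1802797}{-1443362 + 1288818} + U} = \sqrt{\frac{-20618 + 1802797}{-1443362 + 1288818} + 435600} = \sqrt{\frac{1782179}{-154544} + 435600} = \sqrt{1782179 \left(- \frac{1}{154544}\right) + 435600} = \sqrt{- \frac{1782179}{154544} + 435600} = \sqrt{\frac{67317584221}{154544}} = \frac{\sqrt{650220545990639}}{38636}$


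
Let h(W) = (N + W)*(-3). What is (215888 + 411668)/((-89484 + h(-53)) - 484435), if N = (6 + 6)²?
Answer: -156889/143548 ≈ -1.0929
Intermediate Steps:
N = 144 (N = 12² = 144)
h(W) = -432 - 3*W (h(W) = (144 + W)*(-3) = -432 - 3*W)
(215888 + 411668)/((-89484 + h(-53)) - 484435) = (215888 + 411668)/((-89484 + (-432 - 3*(-53))) - 484435) = 627556/((-89484 + (-432 + 159)) - 484435) = 627556/((-89484 - 273) - 484435) = 627556/(-89757 - 484435) = 627556/(-574192) = 627556*(-1/574192) = -156889/143548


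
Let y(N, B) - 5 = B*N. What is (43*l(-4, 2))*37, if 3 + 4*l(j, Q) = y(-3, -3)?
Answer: 17501/4 ≈ 4375.3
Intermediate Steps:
y(N, B) = 5 + B*N
l(j, Q) = 11/4 (l(j, Q) = -¾ + (5 - 3*(-3))/4 = -¾ + (5 + 9)/4 = -¾ + (¼)*14 = -¾ + 7/2 = 11/4)
(43*l(-4, 2))*37 = (43*(11/4))*37 = (473/4)*37 = 17501/4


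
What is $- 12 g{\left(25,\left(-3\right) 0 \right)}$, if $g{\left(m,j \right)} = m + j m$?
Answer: $-300$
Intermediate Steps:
$- 12 g{\left(25,\left(-3\right) 0 \right)} = - 12 \cdot 25 \left(1 - 0\right) = - 12 \cdot 25 \left(1 + 0\right) = - 12 \cdot 25 \cdot 1 = \left(-12\right) 25 = -300$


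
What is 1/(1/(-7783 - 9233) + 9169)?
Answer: 17016/156019703 ≈ 0.00010906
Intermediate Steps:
1/(1/(-7783 - 9233) + 9169) = 1/(1/(-17016) + 9169) = 1/(-1/17016 + 9169) = 1/(156019703/17016) = 17016/156019703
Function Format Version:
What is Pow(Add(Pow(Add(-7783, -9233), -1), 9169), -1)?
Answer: Rational(17016, 156019703) ≈ 0.00010906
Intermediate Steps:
Pow(Add(Pow(Add(-7783, -9233), -1), 9169), -1) = Pow(Add(Pow(-17016, -1), 9169), -1) = Pow(Add(Rational(-1, 17016), 9169), -1) = Pow(Rational(156019703, 17016), -1) = Rational(17016, 156019703)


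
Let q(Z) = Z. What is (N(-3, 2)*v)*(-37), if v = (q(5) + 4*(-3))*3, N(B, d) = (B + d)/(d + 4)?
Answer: -259/2 ≈ -129.50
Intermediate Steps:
N(B, d) = (B + d)/(4 + d)
v = -21 (v = (5 + 4*(-3))*3 = (5 - 12)*3 = -7*3 = -21)
(N(-3, 2)*v)*(-37) = (((-3 + 2)/(4 + 2))*(-21))*(-37) = ((-1/6)*(-21))*(-37) = (((⅙)*(-1))*(-21))*(-37) = -⅙*(-21)*(-37) = (7/2)*(-37) = -259/2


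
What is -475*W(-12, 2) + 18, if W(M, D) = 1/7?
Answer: -349/7 ≈ -49.857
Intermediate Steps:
W(M, D) = 1/7
-475*W(-12, 2) + 18 = -475*1/7 + 18 = -475/7 + 18 = -349/7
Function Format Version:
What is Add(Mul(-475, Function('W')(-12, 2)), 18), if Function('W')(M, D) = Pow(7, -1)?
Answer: Rational(-349, 7) ≈ -49.857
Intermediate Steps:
Function('W')(M, D) = Rational(1, 7)
Add(Mul(-475, Function('W')(-12, 2)), 18) = Add(Mul(-475, Rational(1, 7)), 18) = Add(Rational(-475, 7), 18) = Rational(-349, 7)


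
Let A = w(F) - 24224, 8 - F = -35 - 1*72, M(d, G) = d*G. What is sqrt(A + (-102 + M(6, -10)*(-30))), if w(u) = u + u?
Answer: 2*I*sqrt(5574) ≈ 149.32*I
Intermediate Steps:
M(d, G) = G*d
F = 115 (F = 8 - (-35 - 1*72) = 8 - (-35 - 72) = 8 - 1*(-107) = 8 + 107 = 115)
w(u) = 2*u
A = -23994 (A = 2*115 - 24224 = 230 - 24224 = -23994)
sqrt(A + (-102 + M(6, -10)*(-30))) = sqrt(-23994 + (-102 - 10*6*(-30))) = sqrt(-23994 + (-102 - 60*(-30))) = sqrt(-23994 + (-102 + 1800)) = sqrt(-23994 + 1698) = sqrt(-22296) = 2*I*sqrt(5574)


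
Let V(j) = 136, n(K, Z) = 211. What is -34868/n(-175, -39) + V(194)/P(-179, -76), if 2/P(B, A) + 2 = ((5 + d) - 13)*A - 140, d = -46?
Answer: 56811908/211 ≈ 2.6925e+5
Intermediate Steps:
P(B, A) = 2/(-142 - 54*A) (P(B, A) = 2/(-2 + (((5 - 46) - 13)*A - 140)) = 2/(-2 + ((-41 - 13)*A - 140)) = 2/(-2 + (-54*A - 140)) = 2/(-2 + (-140 - 54*A)) = 2/(-142 - 54*A))
-34868/n(-175, -39) + V(194)/P(-179, -76) = -34868/211 + 136/((-1/(71 + 27*(-76)))) = -34868*1/211 + 136/((-1/(71 - 2052))) = -34868/211 + 136/((-1/(-1981))) = -34868/211 + 136/((-1*(-1/1981))) = -34868/211 + 136/(1/1981) = -34868/211 + 136*1981 = -34868/211 + 269416 = 56811908/211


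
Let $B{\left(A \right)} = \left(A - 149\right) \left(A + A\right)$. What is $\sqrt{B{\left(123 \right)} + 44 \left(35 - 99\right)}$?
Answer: $14 i \sqrt{47} \approx 95.979 i$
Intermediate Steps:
$B{\left(A \right)} = 2 A \left(-149 + A\right)$ ($B{\left(A \right)} = \left(-149 + A\right) 2 A = 2 A \left(-149 + A\right)$)
$\sqrt{B{\left(123 \right)} + 44 \left(35 - 99\right)} = \sqrt{2 \cdot 123 \left(-149 + 123\right) + 44 \left(35 - 99\right)} = \sqrt{2 \cdot 123 \left(-26\right) + 44 \left(-64\right)} = \sqrt{-6396 - 2816} = \sqrt{-9212} = 14 i \sqrt{47}$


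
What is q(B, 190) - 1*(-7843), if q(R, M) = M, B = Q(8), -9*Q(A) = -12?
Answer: 8033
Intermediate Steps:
Q(A) = 4/3 (Q(A) = -1/9*(-12) = 4/3)
B = 4/3 ≈ 1.3333
q(B, 190) - 1*(-7843) = 190 - 1*(-7843) = 190 + 7843 = 8033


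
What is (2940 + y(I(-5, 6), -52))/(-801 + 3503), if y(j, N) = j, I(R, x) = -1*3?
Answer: 2937/2702 ≈ 1.0870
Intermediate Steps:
I(R, x) = -3
(2940 + y(I(-5, 6), -52))/(-801 + 3503) = (2940 - 3)/(-801 + 3503) = 2937/2702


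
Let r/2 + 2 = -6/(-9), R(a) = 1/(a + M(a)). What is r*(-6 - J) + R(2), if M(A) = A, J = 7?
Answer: 419/12 ≈ 34.917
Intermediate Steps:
R(a) = 1/(2*a) (R(a) = 1/(a + a) = 1/(2*a))
r = -8/3 (r = -4 + 2*(-6/(-9)) = -4 + 2*(-6*(-1/9)) = -4 + 2*(2/3) = -4 + 4/3 = -8/3 ≈ -2.6667)
r*(-6 - J) + R(2) = -8*(-6 - 1*7)/3 + (1/2)/2 = -8*(-6 - 7)/3 + (1/2)*(1/2) = -8/3*(-13) + 1/4 = 104/3 + 1/4 = 419/12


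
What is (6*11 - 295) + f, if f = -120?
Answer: -349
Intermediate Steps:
(6*11 - 295) + f = (6*11 - 295) - 120 = (66 - 295) - 120 = -229 - 120 = -349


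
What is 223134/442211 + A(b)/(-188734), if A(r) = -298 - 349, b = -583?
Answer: 6057011839/11922892982 ≈ 0.50802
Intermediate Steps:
A(r) = -647
223134/442211 + A(b)/(-188734) = 223134/442211 - 647/(-188734) = 223134*(1/442211) - 647*(-1/188734) = 223134/442211 + 647/188734 = 6057011839/11922892982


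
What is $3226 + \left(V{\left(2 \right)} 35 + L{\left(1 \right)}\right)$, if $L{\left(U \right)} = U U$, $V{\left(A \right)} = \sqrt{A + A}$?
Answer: $3297$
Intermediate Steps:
$V{\left(A \right)} = \sqrt{2} \sqrt{A}$ ($V{\left(A \right)} = \sqrt{2 A} = \sqrt{2} \sqrt{A}$)
$L{\left(U \right)} = U^{2}$
$3226 + \left(V{\left(2 \right)} 35 + L{\left(1 \right)}\right) = 3226 + \left(\sqrt{2} \sqrt{2} \cdot 35 + 1^{2}\right) = 3226 + \left(2 \cdot 35 + 1\right) = 3226 + \left(70 + 1\right) = 3226 + 71 = 3297$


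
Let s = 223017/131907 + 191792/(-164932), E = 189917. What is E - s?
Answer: 344313583812134/1812973777 ≈ 1.8992e+5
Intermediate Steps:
s = 956994375/1812973777 (s = 223017*(1/131907) + 191792*(-1/164932) = 74339/43969 - 47948/41233 = 956994375/1812973777 ≈ 0.52786)
E - s = 189917 - 1*956994375/1812973777 = 189917 - 956994375/1812973777 = 344313583812134/1812973777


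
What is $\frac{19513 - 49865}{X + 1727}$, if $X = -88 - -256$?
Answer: $- \frac{30352}{1895} \approx -16.017$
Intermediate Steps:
$X = 168$ ($X = -88 + 256 = 168$)
$\frac{19513 - 49865}{X + 1727} = \frac{19513 - 49865}{168 + 1727} = - \frac{30352}{1895}$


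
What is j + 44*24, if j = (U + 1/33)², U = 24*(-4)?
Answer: 11179873/1089 ≈ 10266.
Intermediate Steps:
U = -96
j = 10029889/1089 (j = (-96 + 1/33)² = (-3167/33)² = 10029889/1089 ≈ 9210.2)
j + 44*24 = 10029889/1089 + 44*24 = 10029889/1089 + 1056 = 11179873/1089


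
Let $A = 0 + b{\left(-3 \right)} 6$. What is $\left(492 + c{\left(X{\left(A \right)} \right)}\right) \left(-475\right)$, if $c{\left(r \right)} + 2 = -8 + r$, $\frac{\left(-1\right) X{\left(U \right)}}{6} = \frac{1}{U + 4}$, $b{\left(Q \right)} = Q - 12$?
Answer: $- \frac{9846275}{43} \approx -2.2898 \cdot 10^{5}$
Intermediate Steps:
$b{\left(Q \right)} = -12 + Q$ ($b{\left(Q \right)} = Q - 12 = -12 + Q$)
$A = -90$ ($A = 0 + \left(-12 - 3\right) 6 = 0 - 90 = -90$)
$X{\left(U \right)} = - \frac{6}{4 + U}$ ($X{\left(U \right)} = - \frac{6}{U + 4} = - \frac{6}{4 + U}$)
$c{\left(r \right)} = -10 + r$ ($c{\left(r \right)} = -2 + \left(-8 + r\right) = -10 + r$)
$\left(492 + c{\left(X{\left(A \right)} \right)}\right) \left(-475\right) = \left(492 - \left(10 + \frac{6}{4 - 90}\right)\right) \left(-475\right) = \left(492 - \left(10 + \frac{6}{-86}\right)\right) \left(-475\right) = \left(492 - \frac{427}{43}\right) \left(-475\right) = \frac{20729}{43} \left(-475\right) = - \frac{9846275}{43}$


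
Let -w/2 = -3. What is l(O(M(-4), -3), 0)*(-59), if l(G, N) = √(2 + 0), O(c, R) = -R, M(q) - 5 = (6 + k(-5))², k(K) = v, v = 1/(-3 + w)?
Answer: -59*√2 ≈ -83.439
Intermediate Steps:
w = 6 (w = -2*(-3) = 6)
v = ⅓ (v = 1/(-3 + 6) = 1/3 = ⅓ ≈ 0.33333)
k(K) = ⅓
M(q) = 406/9 (M(q) = 5 + (6 + ⅓)² = 5 + (19/3)² = 5 + 361/9 = 406/9)
l(G, N) = √2
l(O(M(-4), -3), 0)*(-59) = √2*(-59) = -59*√2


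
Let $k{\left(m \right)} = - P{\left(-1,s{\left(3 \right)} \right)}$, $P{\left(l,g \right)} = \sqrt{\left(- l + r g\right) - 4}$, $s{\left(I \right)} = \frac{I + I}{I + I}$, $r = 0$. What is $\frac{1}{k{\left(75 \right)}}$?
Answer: $\frac{i \sqrt{3}}{3} \approx 0.57735 i$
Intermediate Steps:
$s{\left(I \right)} = 1$ ($s{\left(I \right)} = \frac{2 I}{2 I} = 2 I \frac{1}{2 I} = 1$)
$P{\left(l,g \right)} = \sqrt{-4 - l}$ ($P{\left(l,g \right)} = \sqrt{\left(- l + 0 g\right) - 4} = \sqrt{\left(- l + 0\right) - 4} = \sqrt{- l - 4} = \sqrt{-4 - l}$)
$k{\left(m \right)} = - i \sqrt{3}$ ($k{\left(m \right)} = - \sqrt{-4 - -1} = - \sqrt{-4 + 1} = - \sqrt{-3} = - i \sqrt{3}$)
$\frac{1}{k{\left(75 \right)}} = \frac{1}{\left(-1\right) i \sqrt{3}} = \frac{i \sqrt{3}}{3}$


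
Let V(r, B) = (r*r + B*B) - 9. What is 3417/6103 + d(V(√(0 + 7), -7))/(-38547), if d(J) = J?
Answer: 7731074/13838373 ≈ 0.55867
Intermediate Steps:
V(r, B) = -9 + B² + r² (V(r, B) = (r² + B²) - 9 = (B² + r²) - 9 = -9 + B² + r²)
3417/6103 + d(V(√(0 + 7), -7))/(-38547) = 3417/6103 + (-9 + (-7)² + (√(0 + 7))²)/(-38547) = 3417*(1/6103) + (-9 + 49 + (√7)²)*(-1/38547) = 201/359 + (-9 + 49 + 7)*(-1/38547) = 201/359 + 47*(-1/38547) = 201/359 - 47/38547 = 7731074/13838373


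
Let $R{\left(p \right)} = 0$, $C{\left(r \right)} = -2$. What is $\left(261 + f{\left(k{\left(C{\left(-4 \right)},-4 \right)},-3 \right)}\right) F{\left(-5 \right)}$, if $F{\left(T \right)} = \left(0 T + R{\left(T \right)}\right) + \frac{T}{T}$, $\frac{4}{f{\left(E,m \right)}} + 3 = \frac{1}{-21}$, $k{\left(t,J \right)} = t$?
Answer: $\frac{4155}{16} \approx 259.69$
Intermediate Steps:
$f{\left(E,m \right)} = - \frac{21}{16}$ ($f{\left(E,m \right)} = \frac{4}{-3 + \frac{1}{-21}} = \frac{4}{-3 - \frac{1}{21}} = \frac{4}{- \frac{64}{21}} = 4 \left(- \frac{21}{64}\right) = - \frac{21}{16}$)
$F{\left(T \right)} = 1$ ($F{\left(T \right)} = \left(0 T + 0\right) + \frac{T}{T} = \left(0 + 0\right) + 1 = 0 + 1 = 1$)
$\left(261 + f{\left(k{\left(C{\left(-4 \right)},-4 \right)},-3 \right)}\right) F{\left(-5 \right)} = \left(261 - \frac{21}{16}\right) 1 = \frac{4155}{16} \cdot 1 = \frac{4155}{16}$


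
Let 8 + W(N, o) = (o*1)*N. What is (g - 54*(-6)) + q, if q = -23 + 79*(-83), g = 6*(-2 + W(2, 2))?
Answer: -6292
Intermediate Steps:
W(N, o) = -8 + N*o (W(N, o) = -8 + (o*1)*N = -8 + o*N = -8 + N*o)
g = -36 (g = 6*(-2 + (-8 + 2*2)) = 6*(-2 + (-8 + 4)) = 6*(-2 - 4) = 6*(-6) = -36)
q = -6580 (q = -23 - 6557 = -6580)
(g - 54*(-6)) + q = (-36 - 54*(-6)) - 6580 = (-36 + 324) - 6580 = 288 - 6580 = -6292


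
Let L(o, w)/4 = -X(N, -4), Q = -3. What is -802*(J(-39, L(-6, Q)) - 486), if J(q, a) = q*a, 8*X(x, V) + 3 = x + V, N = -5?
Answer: 577440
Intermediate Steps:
X(x, V) = -3/8 + V/8 + x/8 (X(x, V) = -3/8 + (x + V)/8 = -3/8 + (V + x)/8 = -3/8 + (V/8 + x/8) = -3/8 + V/8 + x/8)
L(o, w) = 6 (L(o, w) = 4*(-(-3/8 + (⅛)*(-4) + (⅛)*(-5))) = 4*(-(-3/8 - ½ - 5/8)) = 4*(-1*(-3/2)) = 4*(3/2) = 6)
J(q, a) = a*q
-802*(J(-39, L(-6, Q)) - 486) = -802*(6*(-39) - 486) = -802*(-234 - 486) = -802*(-720) = 577440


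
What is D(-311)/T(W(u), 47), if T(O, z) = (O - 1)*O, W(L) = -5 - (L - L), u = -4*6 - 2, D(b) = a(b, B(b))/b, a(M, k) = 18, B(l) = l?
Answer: -3/1555 ≈ -0.0019293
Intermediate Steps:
D(b) = 18/b
u = -26 (u = -24 - 2 = -26)
W(L) = -5 (W(L) = -5 - 1*0 = -5 + 0 = -5)
T(O, z) = O*(-1 + O) (T(O, z) = (-1 + O)*O = O*(-1 + O))
D(-311)/T(W(u), 47) = (18/(-311))/((-5*(-1 - 5))) = (18*(-1/311))/((-5*(-6))) = -18/311/30 = -18/311*1/30 = -3/1555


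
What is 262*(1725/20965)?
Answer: 90390/4193 ≈ 21.557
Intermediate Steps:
262*(1725/20965) = 262*(1725*(1/20965)) = 262*(345/4193) = 90390/4193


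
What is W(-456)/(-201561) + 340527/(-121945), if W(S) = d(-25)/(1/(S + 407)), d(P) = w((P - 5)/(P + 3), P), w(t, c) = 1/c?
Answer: -343186008296/122896780725 ≈ -2.7925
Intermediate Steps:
d(P) = 1/P
W(S) = -407/25 - S/25 (W(S) = 1/((-25)*(1/(S + 407))) = -(407/25 + S/25) = -(407 + S)/25 = -407/25 - S/25)
W(-456)/(-201561) + 340527/(-121945) = (-407/25 - 1/25*(-456))/(-201561) + 340527/(-121945) = (-407/25 + 456/25)*(-1/201561) + 340527*(-1/121945) = (49/25)*(-1/201561) - 340527/121945 = -49/5039025 - 340527/121945 = -343186008296/122896780725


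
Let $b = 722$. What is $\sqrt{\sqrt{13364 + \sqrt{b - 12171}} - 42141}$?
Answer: $\sqrt{-42141 + \sqrt{13364 + 107 i}} \approx 0.001 + 205.0 i$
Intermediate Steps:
$\sqrt{\sqrt{13364 + \sqrt{b - 12171}} - 42141} = \sqrt{\sqrt{13364 + \sqrt{722 - 12171}} - 42141} = \sqrt{\sqrt{13364 + \sqrt{-11449}} - 42141} = \sqrt{\sqrt{13364 + 107 i} - 42141} = \sqrt{-42141 + \sqrt{13364 + 107 i}}$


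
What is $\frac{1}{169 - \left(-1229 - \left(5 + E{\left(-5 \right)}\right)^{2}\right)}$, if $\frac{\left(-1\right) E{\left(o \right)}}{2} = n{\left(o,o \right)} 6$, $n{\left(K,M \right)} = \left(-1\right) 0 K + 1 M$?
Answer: $\frac{1}{5623} \approx 0.00017784$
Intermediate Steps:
$n{\left(K,M \right)} = M$ ($n{\left(K,M \right)} = 0 K + M = 0 + M = M$)
$E{\left(o \right)} = - 12 o$ ($E{\left(o \right)} = - 2 o 6 = - 2 \cdot 6 o = - 12 o$)
$\frac{1}{169 - \left(-1229 - \left(5 + E{\left(-5 \right)}\right)^{2}\right)} = \frac{1}{169 - \left(-1229 - \left(5 - -60\right)^{2}\right)} = \frac{1}{169 - \left(-1229 - \left(5 + 60\right)^{2}\right)} = \frac{1}{169 + \left(\left(65^{2} + 3327\right) - 2098\right)} = \frac{1}{169 + \left(\left(4225 + 3327\right) - 2098\right)} = \frac{1}{169 + \left(7552 - 2098\right)} = \frac{1}{169 + 5454} = \frac{1}{5623}$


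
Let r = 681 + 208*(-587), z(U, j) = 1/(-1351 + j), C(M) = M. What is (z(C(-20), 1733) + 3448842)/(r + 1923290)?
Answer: 263491529/137663250 ≈ 1.9140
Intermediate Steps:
r = -121415 (r = 681 - 122096 = -121415)
(z(C(-20), 1733) + 3448842)/(r + 1923290) = (1/(-1351 + 1733) + 3448842)/(-121415 + 1923290) = (1/382 + 3448842)/1801875 = (1/382 + 3448842)*(1/1801875) = (1317457645/382)*(1/1801875) = 263491529/137663250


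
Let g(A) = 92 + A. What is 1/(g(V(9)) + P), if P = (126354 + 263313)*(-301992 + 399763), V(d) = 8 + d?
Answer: 1/38098132366 ≈ 2.6248e-11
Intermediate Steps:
P = 38098132257 (P = 389667*97771 = 38098132257)
1/(g(V(9)) + P) = 1/((92 + (8 + 9)) + 38098132257) = 1/((92 + 17) + 38098132257) = 1/(109 + 38098132257) = 1/38098132366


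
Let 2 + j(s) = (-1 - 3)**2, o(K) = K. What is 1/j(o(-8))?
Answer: 1/14 ≈ 0.071429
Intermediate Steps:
j(s) = 14 (j(s) = -2 + (-1 - 3)**2 = -2 + (-4)**2 = -2 + 16 = 14)
1/j(o(-8)) = 1/14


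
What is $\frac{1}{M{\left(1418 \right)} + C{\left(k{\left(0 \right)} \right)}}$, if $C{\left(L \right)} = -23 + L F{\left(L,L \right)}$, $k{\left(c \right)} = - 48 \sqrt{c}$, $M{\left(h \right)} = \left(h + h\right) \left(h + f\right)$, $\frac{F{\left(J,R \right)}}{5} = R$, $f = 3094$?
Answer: $\frac{1}{12796009} \approx 7.8149 \cdot 10^{-8}$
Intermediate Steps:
$F{\left(J,R \right)} = 5 R$
$M{\left(h \right)} = 2 h \left(3094 + h\right)$ ($M{\left(h \right)} = \left(h + h\right) \left(h + 3094\right) = 2 h \left(3094 + h\right)$)
$C{\left(L \right)} = -23 + 5 L^{2}$ ($C{\left(L \right)} = -23 + L 5 L = -23 + 5 L^{2}$)
$\frac{1}{M{\left(1418 \right)} + C{\left(k{\left(0 \right)} \right)}} = \frac{1}{2 \cdot 1418 \left(3094 + 1418\right) - \left(23 - 5 \left(- 48 \sqrt{0}\right)^{2}\right)} = \frac{1}{2 \cdot 1418 \cdot 4512 - \left(23 - 5 \left(\left(-48\right) 0\right)^{2}\right)} = \frac{1}{12796032 - \left(23 - 5 \cdot 0^{2}\right)} = \frac{1}{12796032 + \left(-23 + 5 \cdot 0\right)} = \frac{1}{12796032 + \left(-23 + 0\right)} = \frac{1}{12796032 - 23} = \frac{1}{12796009}$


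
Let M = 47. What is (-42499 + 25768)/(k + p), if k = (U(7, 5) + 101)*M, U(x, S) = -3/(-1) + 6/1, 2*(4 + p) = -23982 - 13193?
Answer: 33462/26843 ≈ 1.2466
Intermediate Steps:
p = -37183/2 (p = -4 + (-23982 - 13193)/2 = -4 + (1/2)*(-37175) = -4 - 37175/2 = -37183/2 ≈ -18592.)
U(x, S) = 9 (U(x, S) = -3*(-1) + 6*1 = 3 + 6 = 9)
k = 5170 (k = (9 + 101)*47 = 110*47 = 5170)
(-42499 + 25768)/(k + p) = (-42499 + 25768)/(5170 - 37183/2) = -16731/(-26843/2) = -16731*(-2/26843) = 33462/26843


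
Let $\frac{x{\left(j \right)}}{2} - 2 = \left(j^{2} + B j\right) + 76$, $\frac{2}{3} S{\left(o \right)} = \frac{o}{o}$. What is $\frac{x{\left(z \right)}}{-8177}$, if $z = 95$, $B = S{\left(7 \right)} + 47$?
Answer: $- \frac{1613}{481} \approx -3.3534$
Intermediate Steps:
$S{\left(o \right)} = \frac{3}{2}$ ($S{\left(o \right)} = \frac{3 \frac{o}{o}}{2} = \frac{3}{2} \cdot 1 = \frac{3}{2}$)
$B = \frac{97}{2}$ ($B = \frac{3}{2} + 47 = \frac{97}{2} \approx 48.5$)
$x{\left(j \right)} = 156 + 2 j^{2} + 97 j$ ($x{\left(j \right)} = 4 + 2 \left(\left(j^{2} + \frac{97 j}{2}\right) + 76\right) = 4 + 2 \left(76 + j^{2} + \frac{97 j}{2}\right) = 4 + \left(152 + 2 j^{2} + 97 j\right) = 156 + 2 j^{2} + 97 j$)
$\frac{x{\left(z \right)}}{-8177} = \frac{156 + 2 \cdot 95^{2} + 97 \cdot 95}{-8177} = \left(156 + 2 \cdot 9025 + 9215\right) \left(- \frac{1}{8177}\right) = \left(156 + 18050 + 9215\right) \left(- \frac{1}{8177}\right) = 27421 \left(- \frac{1}{8177}\right) = - \frac{1613}{481}$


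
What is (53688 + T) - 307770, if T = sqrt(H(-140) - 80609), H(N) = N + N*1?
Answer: -254082 + I*sqrt(80889) ≈ -2.5408e+5 + 284.41*I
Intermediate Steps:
H(N) = 2*N (H(N) = N + N = 2*N)
T = I*sqrt(80889) (T = sqrt(2*(-140) - 80609) = sqrt(-280 - 80609) = sqrt(-80889) = I*sqrt(80889) ≈ 284.41*I)
(53688 + T) - 307770 = (53688 + I*sqrt(80889)) - 307770 = -254082 + I*sqrt(80889)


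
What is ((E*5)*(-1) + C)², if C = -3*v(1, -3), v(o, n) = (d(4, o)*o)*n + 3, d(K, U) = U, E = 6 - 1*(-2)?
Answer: 1600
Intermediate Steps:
E = 8 (E = 6 + 2 = 8)
v(o, n) = 3 + n*o² (v(o, n) = (o*o)*n + 3 = o²*n + 3 = n*o² + 3 = 3 + n*o²)
C = 0 (C = -3*(3 - 3*1²) = -3*(3 - 3*1) = -3*(3 - 3) = -3*0 = 0)
((E*5)*(-1) + C)² = ((8*5)*(-1) + 0)² = (40*(-1) + 0)² = (-40 + 0)² = (-40)² = 1600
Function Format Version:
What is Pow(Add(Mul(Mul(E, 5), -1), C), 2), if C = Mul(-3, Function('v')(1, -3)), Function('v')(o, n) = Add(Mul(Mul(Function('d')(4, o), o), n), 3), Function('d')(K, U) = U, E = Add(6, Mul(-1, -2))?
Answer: 1600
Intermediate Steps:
E = 8 (E = Add(6, 2) = 8)
Function('v')(o, n) = Add(3, Mul(n, Pow(o, 2))) (Function('v')(o, n) = Add(Mul(Mul(o, o), n), 3) = Add(Mul(Pow(o, 2), n), 3) = Add(Mul(n, Pow(o, 2)), 3) = Add(3, Mul(n, Pow(o, 2))))
C = 0 (C = Mul(-3, Add(3, Mul(-3, Pow(1, 2)))) = Mul(-3, Add(3, Mul(-3, 1))) = Mul(-3, Add(3, -3)) = Mul(-3, 0) = 0)
Pow(Add(Mul(Mul(E, 5), -1), C), 2) = Pow(Add(Mul(Mul(8, 5), -1), 0), 2) = Pow(Add(Mul(40, -1), 0), 2) = Pow(Add(-40, 0), 2) = Pow(-40, 2) = 1600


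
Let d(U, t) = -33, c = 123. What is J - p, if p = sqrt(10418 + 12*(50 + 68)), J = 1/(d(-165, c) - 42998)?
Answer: -1/43031 - sqrt(11834) ≈ -108.78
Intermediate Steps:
J = -1/43031 (J = 1/(-33 - 42998) = 1/(-43031) = -1/43031 ≈ -2.3239e-5)
p = sqrt(11834) (p = sqrt(10418 + 12*118) = sqrt(10418 + 1416) = sqrt(11834) ≈ 108.78)
J - p = -1/43031 - sqrt(11834)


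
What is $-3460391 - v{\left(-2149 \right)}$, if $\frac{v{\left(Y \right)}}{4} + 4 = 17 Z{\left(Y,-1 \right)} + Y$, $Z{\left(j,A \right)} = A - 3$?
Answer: $-3451507$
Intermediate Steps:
$Z{\left(j,A \right)} = -3 + A$
$v{\left(Y \right)} = -288 + 4 Y$ ($v{\left(Y \right)} = -16 + 4 \left(17 \left(-3 - 1\right) + Y\right) = -16 + 4 \left(17 \left(-4\right) + Y\right) = -16 + 4 \left(-68 + Y\right) = -16 + \left(-272 + 4 Y\right) = -288 + 4 Y$)
$-3460391 - v{\left(-2149 \right)} = -3460391 - \left(-288 + 4 \left(-2149\right)\right) = -3460391 - \left(-288 - 8596\right) = -3460391 - -8884 = -3460391 + 8884 = -3451507$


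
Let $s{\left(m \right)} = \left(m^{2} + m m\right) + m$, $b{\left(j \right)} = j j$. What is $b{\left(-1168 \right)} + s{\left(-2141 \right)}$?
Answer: $10529845$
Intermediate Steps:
$b{\left(j \right)} = j^{2}$
$s{\left(m \right)} = m + 2 m^{2}$ ($s{\left(m \right)} = \left(m^{2} + m^{2}\right) + m = 2 m^{2} + m = m + 2 m^{2}$)
$b{\left(-1168 \right)} + s{\left(-2141 \right)} = \left(-1168\right)^{2} - 2141 \left(1 + 2 \left(-2141\right)\right) = 1364224 - 2141 \left(1 - 4282\right) = 1364224 - -9165621 = 1364224 + 9165621 = 10529845$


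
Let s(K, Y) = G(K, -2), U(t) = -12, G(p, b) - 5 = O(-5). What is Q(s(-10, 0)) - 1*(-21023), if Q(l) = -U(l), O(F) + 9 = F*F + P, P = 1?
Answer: 21035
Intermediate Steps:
O(F) = -8 + F**2 (O(F) = -9 + (F*F + 1) = -9 + (F**2 + 1) = -9 + (1 + F**2) = -8 + F**2)
G(p, b) = 22 (G(p, b) = 5 + (-8 + (-5)**2) = 5 + (-8 + 25) = 5 + 17 = 22)
s(K, Y) = 22
Q(l) = 12 (Q(l) = -1*(-12) = 12)
Q(s(-10, 0)) - 1*(-21023) = 12 - 1*(-21023) = 12 + 21023 = 21035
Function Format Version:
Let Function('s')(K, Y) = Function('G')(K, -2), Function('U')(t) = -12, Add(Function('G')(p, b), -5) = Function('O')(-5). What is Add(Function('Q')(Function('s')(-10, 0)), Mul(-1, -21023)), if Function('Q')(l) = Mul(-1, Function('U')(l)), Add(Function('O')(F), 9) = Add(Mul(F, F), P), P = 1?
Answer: 21035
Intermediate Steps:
Function('O')(F) = Add(-8, Pow(F, 2)) (Function('O')(F) = Add(-9, Add(Mul(F, F), 1)) = Add(-9, Add(Pow(F, 2), 1)) = Add(-9, Add(1, Pow(F, 2))) = Add(-8, Pow(F, 2)))
Function('G')(p, b) = 22 (Function('G')(p, b) = Add(5, Add(-8, Pow(-5, 2))) = Add(5, Add(-8, 25)) = Add(5, 17) = 22)
Function('s')(K, Y) = 22
Function('Q')(l) = 12 (Function('Q')(l) = Mul(-1, -12) = 12)
Add(Function('Q')(Function('s')(-10, 0)), Mul(-1, -21023)) = Add(12, Mul(-1, -21023)) = Add(12, 21023) = 21035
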